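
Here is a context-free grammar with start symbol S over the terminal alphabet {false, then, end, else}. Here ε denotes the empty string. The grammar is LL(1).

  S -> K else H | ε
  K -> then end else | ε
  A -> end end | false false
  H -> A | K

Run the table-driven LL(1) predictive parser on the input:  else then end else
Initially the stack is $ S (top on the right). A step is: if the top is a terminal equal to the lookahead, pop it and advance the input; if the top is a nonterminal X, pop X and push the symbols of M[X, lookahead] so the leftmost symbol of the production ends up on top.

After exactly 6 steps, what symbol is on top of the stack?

step 1: stack=$ S  input=else then end else $  — expand S -> K else H
step 2: stack=$ H else K  input=else then end else $  — expand K -> ε
step 3: stack=$ H else  input=else then end else $  — match else
step 4: stack=$ H  input=then end else $  — expand H -> K
step 5: stack=$ K  input=then end else $  — expand K -> then end else
step 6: stack=$ else end then  input=then end else $  — match then
Stack after step 6: $ else end (top = end).

end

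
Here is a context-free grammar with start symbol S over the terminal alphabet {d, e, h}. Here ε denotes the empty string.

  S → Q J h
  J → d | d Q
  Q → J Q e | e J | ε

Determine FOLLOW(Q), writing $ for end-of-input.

{d, e, h}

FIRST(J): from J→d we get {d}; from J→d Q we get {d}. So FIRST(J) = {d}.
FIRST(Q): from Q→J Q e we get {d}; from Q→e J we get {e}; from Q→ε we get {ε}. So FIRST(Q) = {ε, d, e}.
FIRST(S): from S→Q J h we get {d, e}. So FIRST(S) = {d, e}.
FOLLOW(S) includes $ since S is the start symbol.
FOLLOW(S): S appears on no right-hand side. Thus FOLLOW(S) = {$}.
FOLLOW(J): in S→Q J h, J is followed by h with FIRST {h}; in Q→J Q e, J is followed by Q e with FIRST {d, e}; in Q→e J, the suffix after J is empty, so FOLLOW(J) ⊇ FOLLOW(Q) = {d, e, h}. Thus FOLLOW(J) = {d, e, h}.
FOLLOW(Q): in S→Q J h, Q is followed by J h with FIRST {d}; in J→d Q, the suffix after Q is empty, so FOLLOW(Q) ⊇ FOLLOW(J) = {d, e, h}; in Q→J Q e, Q is followed by e with FIRST {e}. Thus FOLLOW(Q) = {d, e, h}.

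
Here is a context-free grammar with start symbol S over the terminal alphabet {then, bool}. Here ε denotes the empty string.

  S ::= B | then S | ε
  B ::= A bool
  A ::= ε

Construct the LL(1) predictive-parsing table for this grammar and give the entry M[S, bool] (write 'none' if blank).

S ::= B

FIRST(A): from A::=ε we get {ε}. So FIRST(A) = {ε}.
FIRST(B): from B::=A bool we get {bool}. So FIRST(B) = {bool}.
FIRST(S): from S::=B we get {bool}; from S::=then S we get {then}; from S::=ε we get {ε}. So FIRST(S) = {ε, bool, then}.
FOLLOW(S) includes $ since S is the start symbol.
FOLLOW(S): in S::=then S, the suffix after S is empty (adds nothing new). Thus FOLLOW(S) = {$}.
For S ::= B: FIRST(B) = {bool}, so it goes in M[S, t] for t ∈ {bool}.
For S ::= then S: FIRST(then S) = {then}, so it goes in M[S, t] for t ∈ {then}.
For S ::= ε: FIRST(ε) = {ε}, so it goes in M[S, t] for t ∈ {}; since ε ∈ FIRST, also for every t ∈ FOLLOW(S) = {$}.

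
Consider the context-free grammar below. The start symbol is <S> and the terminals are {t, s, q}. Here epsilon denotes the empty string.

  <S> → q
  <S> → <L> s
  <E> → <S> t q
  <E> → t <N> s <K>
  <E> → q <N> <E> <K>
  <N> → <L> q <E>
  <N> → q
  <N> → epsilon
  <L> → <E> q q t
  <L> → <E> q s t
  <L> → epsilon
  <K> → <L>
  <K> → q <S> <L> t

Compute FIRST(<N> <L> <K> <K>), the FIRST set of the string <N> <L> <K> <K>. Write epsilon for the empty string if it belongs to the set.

{epsilon, q, s, t}

FIRST(<S>): from <S>→q we get {q}; from <S>→<L> s we get {q, s, t}. So FIRST(<S>) = {q, s, t}.
FIRST(<E>): from <E>→<S> t q we get {q, s, t}; from <E>→t <N> s <K> we get {t}; from <E>→q <N> <E> <K> we get {q}. So FIRST(<E>) = {q, s, t}.
FIRST(<L>): from <L>→<E> q q t we get {q, s, t}; from <L>→<E> q s t we get {q, s, t}; from <L>→epsilon we get {epsilon}. So FIRST(<L>) = {epsilon, q, s, t}.
FIRST(<N>): from <N>→<L> q <E> we get {q, s, t}; from <N>→q we get {q}; from <N>→epsilon we get {epsilon}. So FIRST(<N>) = {epsilon, q, s, t}.
FIRST(<K>): from <K>→<L> we get {epsilon, q, s, t}; from <K>→q <S> <L> t we get {q}. So FIRST(<K>) = {epsilon, q, s, t}.
FIRST(<N> <L> <K> <K>): take FIRST of each symbol in turn, carrying on past any symbol whose FIRST contains epsilon; result {epsilon, q, s, t}.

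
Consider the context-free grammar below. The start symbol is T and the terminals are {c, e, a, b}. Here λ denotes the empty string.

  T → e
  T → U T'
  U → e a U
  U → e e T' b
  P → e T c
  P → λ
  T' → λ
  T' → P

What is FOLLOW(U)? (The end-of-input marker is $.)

{$, c, e}

FIRST(U) = {e}
FIRST(P) = {λ, e}
FIRST(T) = {e}  (via U T')
FIRST(T') = {λ, e}  (via P)
FOLLOW(T) includes $ since T is the start symbol.
FOLLOW(T): in P→e T c, T is followed by c with FIRST {c}. Thus FOLLOW(T) = {$, c}.
FOLLOW(U): in T→U T', U is followed by T' with FIRST {λ, e}; in T→U T', the suffix after U is nullable, so FOLLOW(U) ⊇ FOLLOW(T) = {$, c}; in U→e a U, the suffix after U is empty (adds nothing new). Thus FOLLOW(U) = {$, c, e}.
FOLLOW(T'): in T→U T', the suffix after T' is empty, so FOLLOW(T') ⊇ FOLLOW(T) = {$, c}; in U→e e T' b, T' is followed by b with FIRST {b}. Thus FOLLOW(T') = {$, b, c}.
FOLLOW(P): in T'→P, the suffix after P is empty, so FOLLOW(P) ⊇ FOLLOW(T') = {$, b, c}. Thus FOLLOW(P) = {$, b, c}.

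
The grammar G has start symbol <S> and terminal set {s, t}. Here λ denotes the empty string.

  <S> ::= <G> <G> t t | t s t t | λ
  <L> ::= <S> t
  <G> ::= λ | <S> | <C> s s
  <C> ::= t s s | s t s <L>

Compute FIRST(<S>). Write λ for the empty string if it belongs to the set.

{λ, s, t}

FIRST(<C>) = {s, t}
FIRST(<S>) = {λ, s, t}  (via <G> <G> t t)
FIRST(<L>) = {s, t}  (via <S> t)
FIRST(<G>) = {λ, s, t}  (via <S>, <C> s s)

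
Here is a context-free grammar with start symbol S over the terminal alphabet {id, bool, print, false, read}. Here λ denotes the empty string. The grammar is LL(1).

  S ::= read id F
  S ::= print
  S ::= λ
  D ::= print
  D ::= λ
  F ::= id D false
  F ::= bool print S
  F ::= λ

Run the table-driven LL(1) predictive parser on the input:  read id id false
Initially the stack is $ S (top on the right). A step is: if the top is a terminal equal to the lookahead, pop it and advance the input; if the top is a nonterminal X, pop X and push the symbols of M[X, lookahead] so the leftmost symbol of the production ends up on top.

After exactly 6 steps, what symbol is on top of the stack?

false

step 1: stack=$ S  input=read id id false $  — expand S ::= read id F
step 2: stack=$ F id read  input=read id id false $  — match read
step 3: stack=$ F id  input=id id false $  — match id
step 4: stack=$ F  input=id false $  — expand F ::= id D false
step 5: stack=$ false D id  input=id false $  — match id
step 6: stack=$ false D  input=false $  — expand D ::= λ
Stack after step 6: $ false (top = false).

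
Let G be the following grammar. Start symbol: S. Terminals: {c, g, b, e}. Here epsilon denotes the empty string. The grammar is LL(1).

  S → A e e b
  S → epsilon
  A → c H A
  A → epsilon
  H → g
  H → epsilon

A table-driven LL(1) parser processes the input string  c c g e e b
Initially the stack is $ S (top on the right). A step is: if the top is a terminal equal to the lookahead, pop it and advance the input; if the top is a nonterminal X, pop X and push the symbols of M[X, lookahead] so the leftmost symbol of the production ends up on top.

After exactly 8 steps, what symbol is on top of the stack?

A

step 1: stack=$ S  input=c c g e e b $  — expand S → A e e b
step 2: stack=$ b e e A  input=c c g e e b $  — expand A → c H A
step 3: stack=$ b e e A H c  input=c c g e e b $  — match c
step 4: stack=$ b e e A H  input=c g e e b $  — expand H → epsilon
step 5: stack=$ b e e A  input=c g e e b $  — expand A → c H A
step 6: stack=$ b e e A H c  input=c g e e b $  — match c
step 7: stack=$ b e e A H  input=g e e b $  — expand H → g
step 8: stack=$ b e e A g  input=g e e b $  — match g
Stack after step 8: $ b e e A (top = A).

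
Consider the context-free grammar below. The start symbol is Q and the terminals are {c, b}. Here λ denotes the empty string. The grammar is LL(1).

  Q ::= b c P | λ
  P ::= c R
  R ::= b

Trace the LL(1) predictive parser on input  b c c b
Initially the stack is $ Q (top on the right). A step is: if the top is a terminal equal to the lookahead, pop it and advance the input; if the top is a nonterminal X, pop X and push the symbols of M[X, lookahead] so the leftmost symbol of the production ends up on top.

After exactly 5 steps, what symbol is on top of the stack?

step 1: stack=$ Q  input=b c c b $  — expand Q ::= b c P
step 2: stack=$ P c b  input=b c c b $  — match b
step 3: stack=$ P c  input=c c b $  — match c
step 4: stack=$ P  input=c b $  — expand P ::= c R
step 5: stack=$ R c  input=c b $  — match c
Stack after step 5: $ R (top = R).

R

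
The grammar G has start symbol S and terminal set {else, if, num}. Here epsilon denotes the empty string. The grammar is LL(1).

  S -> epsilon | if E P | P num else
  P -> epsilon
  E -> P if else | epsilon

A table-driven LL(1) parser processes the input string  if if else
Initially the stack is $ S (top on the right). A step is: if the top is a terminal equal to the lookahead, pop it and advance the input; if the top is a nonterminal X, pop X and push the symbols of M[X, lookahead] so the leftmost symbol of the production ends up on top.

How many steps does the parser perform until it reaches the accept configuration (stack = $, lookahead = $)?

     Stack          Input         Action
  1  $ S            if if else $  expand S -> if E P
  2  $ P E if       if if else $  match if
  3  $ P E          if else $     expand E -> P if else
  4  $ P else if P  if else $     expand P -> epsilon
  5  $ P else if    if else $     match if
  6  $ P else       else $        match else
  7  $ P            $             expand P -> epsilon
Accept reached after 7 steps.

7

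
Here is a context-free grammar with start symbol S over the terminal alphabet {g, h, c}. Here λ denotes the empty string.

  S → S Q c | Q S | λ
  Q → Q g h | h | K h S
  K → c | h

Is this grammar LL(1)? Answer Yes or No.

FIRST(S) = {λ, c, h}
FIRST(Q) = {c, h}
FIRST(K) = {c, h}
FOLLOW(S) = {$, c, g, h}
FOLLOW(Q) = {$, c, g, h}
FOLLOW(K) = {h}
Cell M[Q, c] receives both Q → Q g h and Q → K h S — the grammar is not LL(1).

No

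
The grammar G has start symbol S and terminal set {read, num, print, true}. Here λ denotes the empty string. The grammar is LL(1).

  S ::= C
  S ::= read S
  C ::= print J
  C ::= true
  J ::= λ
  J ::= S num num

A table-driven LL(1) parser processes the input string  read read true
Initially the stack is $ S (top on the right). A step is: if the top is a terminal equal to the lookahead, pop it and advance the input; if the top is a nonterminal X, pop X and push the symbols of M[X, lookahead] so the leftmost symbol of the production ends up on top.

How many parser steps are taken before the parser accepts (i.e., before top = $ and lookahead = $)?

step 1: stack=$ S  input=read read true $  — expand S ::= read S
step 2: stack=$ S read  input=read read true $  — match read
step 3: stack=$ S  input=read true $  — expand S ::= read S
step 4: stack=$ S read  input=read true $  — match read
step 5: stack=$ S  input=true $  — expand S ::= C
step 6: stack=$ C  input=true $  — expand C ::= true
step 7: stack=$ true  input=true $  — match true
Accept reached after 7 steps.

7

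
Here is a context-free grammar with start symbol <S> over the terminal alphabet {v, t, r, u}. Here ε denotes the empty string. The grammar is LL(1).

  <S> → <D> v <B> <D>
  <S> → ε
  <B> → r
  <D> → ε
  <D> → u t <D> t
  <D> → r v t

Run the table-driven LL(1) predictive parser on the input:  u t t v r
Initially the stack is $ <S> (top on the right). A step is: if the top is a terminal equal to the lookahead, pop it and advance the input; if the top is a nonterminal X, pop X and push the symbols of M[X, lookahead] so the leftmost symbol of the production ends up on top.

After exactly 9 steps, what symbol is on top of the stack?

step 1: stack=$ <S>  input=u t t v r $  — expand <S> → <D> v <B> <D>
step 2: stack=$ <D> <B> v <D>  input=u t t v r $  — expand <D> → u t <D> t
step 3: stack=$ <D> <B> v t <D> t u  input=u t t v r $  — match u
step 4: stack=$ <D> <B> v t <D> t  input=t t v r $  — match t
step 5: stack=$ <D> <B> v t <D>  input=t v r $  — expand <D> → ε
step 6: stack=$ <D> <B> v t  input=t v r $  — match t
step 7: stack=$ <D> <B> v  input=v r $  — match v
step 8: stack=$ <D> <B>  input=r $  — expand <B> → r
step 9: stack=$ <D> r  input=r $  — match r
Stack after step 9: $ <D> (top = <D>).

<D>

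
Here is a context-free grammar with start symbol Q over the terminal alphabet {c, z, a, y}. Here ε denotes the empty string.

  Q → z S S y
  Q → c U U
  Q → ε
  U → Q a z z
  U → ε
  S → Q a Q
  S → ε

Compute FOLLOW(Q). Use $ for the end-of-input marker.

FIRST(Q): from Q→z S S y we get {z}; from Q→c U U we get {c}; from Q→ε we get {ε}. So FIRST(Q) = {ε, c, z}.
FIRST(U): from U→Q a z z we get {a, c, z}; from U→ε we get {ε}. So FIRST(U) = {ε, a, c, z}.
FIRST(S): from S→Q a Q we get {a, c, z}; from S→ε we get {ε}. So FIRST(S) = {ε, a, c, z}.
FOLLOW(Q) includes $ since Q is the start symbol.
FOLLOW(S): in Q→z S S y (occurrence 1), S is followed by S y with FIRST {a, c, y, z}; in Q→z S S y (occurrence 2), S is followed by y with FIRST {y}. Thus FOLLOW(S) = {a, c, y, z}.
FOLLOW(Q): in U→Q a z z, Q is followed by a z z with FIRST {a}; in S→Q a Q (occurrence 1), Q is followed by a Q with FIRST {a}; in S→Q a Q (occurrence 2), the suffix after Q is empty, so FOLLOW(Q) ⊇ FOLLOW(S) = {a, c, y, z}. Thus FOLLOW(Q) = {$, a, c, y, z}.
FOLLOW(U): in Q→c U U (occurrence 1), U is followed by U with FIRST {ε, a, c, z}; in Q→c U U (occurrence 1), the suffix after U is nullable, so FOLLOW(U) ⊇ FOLLOW(Q) = {$, a, c, y, z}; in Q→c U U (occurrence 2), the suffix after U is empty, so FOLLOW(U) ⊇ FOLLOW(Q) = {$, a, c, y, z}. Thus FOLLOW(U) = {$, a, c, y, z}.

{$, a, c, y, z}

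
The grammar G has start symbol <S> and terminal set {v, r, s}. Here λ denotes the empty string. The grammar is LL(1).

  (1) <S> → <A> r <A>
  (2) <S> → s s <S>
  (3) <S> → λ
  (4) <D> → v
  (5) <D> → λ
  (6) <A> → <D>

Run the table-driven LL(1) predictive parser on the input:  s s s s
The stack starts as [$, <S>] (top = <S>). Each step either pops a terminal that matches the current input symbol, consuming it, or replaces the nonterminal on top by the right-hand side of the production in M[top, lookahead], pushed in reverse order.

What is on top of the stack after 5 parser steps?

s

step 1: stack=$ <S>  input=s s s s $  — expand <S> → s s <S>
step 2: stack=$ <S> s s  input=s s s s $  — match s
step 3: stack=$ <S> s  input=s s s $  — match s
step 4: stack=$ <S>  input=s s $  — expand <S> → s s <S>
step 5: stack=$ <S> s s  input=s s $  — match s
Stack after step 5: $ <S> s (top = s).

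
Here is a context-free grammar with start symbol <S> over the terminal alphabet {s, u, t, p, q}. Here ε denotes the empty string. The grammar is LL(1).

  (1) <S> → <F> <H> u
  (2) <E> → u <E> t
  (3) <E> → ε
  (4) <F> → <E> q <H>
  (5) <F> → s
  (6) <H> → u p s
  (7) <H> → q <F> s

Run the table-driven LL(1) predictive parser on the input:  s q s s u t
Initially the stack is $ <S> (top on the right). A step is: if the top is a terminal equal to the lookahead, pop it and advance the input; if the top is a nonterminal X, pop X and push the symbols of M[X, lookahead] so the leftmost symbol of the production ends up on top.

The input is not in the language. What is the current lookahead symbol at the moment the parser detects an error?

      Stack        Input          Action
   1  $ <S>        s q s s u t $  expand <S> → <F> <H> u
   2  $ u <H> <F>  s q s s u t $  expand <F> → s
   3  $ u <H> s    s q s s u t $  match s
   4  $ u <H>      q s s u t $    expand <H> → q <F> s
   5  $ u s <F> q  q s s u t $    match q
   6  $ u s <F>    s s u t $      expand <F> → s
   7  $ u s s      s s u t $      match s
   8  $ u s        s u t $        match s
   9  $ u          u t $          match u
  10  $            t $            error: stack empty but input remains

t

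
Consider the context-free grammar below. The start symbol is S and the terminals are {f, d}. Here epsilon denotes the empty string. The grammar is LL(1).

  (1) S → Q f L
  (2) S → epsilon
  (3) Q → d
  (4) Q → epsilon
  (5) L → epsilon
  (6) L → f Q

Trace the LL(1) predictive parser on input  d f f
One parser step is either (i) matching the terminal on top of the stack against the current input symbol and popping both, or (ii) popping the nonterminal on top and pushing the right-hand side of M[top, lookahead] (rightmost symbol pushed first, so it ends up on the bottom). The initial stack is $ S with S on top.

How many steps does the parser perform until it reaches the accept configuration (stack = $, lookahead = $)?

7

     Stack    Input    Action
  1  $ S      d f f $  expand S → Q f L
  2  $ L f Q  d f f $  expand Q → d
  3  $ L f d  d f f $  match d
  4  $ L f    f f $    match f
  5  $ L      f $      expand L → f Q
  6  $ Q f    f $      match f
  7  $ Q      $        expand Q → epsilon
Accept reached after 7 steps.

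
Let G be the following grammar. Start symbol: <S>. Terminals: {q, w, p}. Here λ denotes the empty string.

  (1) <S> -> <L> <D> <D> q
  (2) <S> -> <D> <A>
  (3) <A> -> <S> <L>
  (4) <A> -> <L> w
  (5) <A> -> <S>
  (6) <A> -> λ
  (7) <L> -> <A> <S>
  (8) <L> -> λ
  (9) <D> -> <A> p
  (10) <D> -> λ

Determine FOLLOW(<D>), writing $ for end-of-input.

FIRST(<S>): from <S>-><L> <D> <D> q we get {p, q, w}; from <S>-><D> <A> we get {λ, p, q, w}. So FIRST(<S>) = {λ, p, q, w}.
FIRST(<A>): from <A>-><S> <L> we get {λ, p, q, w}; from <A>-><L> w we get {p, q, w}; from <A>-><S> we get {λ, p, q, w}; from <A>->λ we get {λ}. So FIRST(<A>) = {λ, p, q, w}.
FIRST(<L>): from <L>-><A> <S> we get {λ, p, q, w}; from <L>->λ we get {λ}. So FIRST(<L>) = {λ, p, q, w}.
FIRST(<D>): from <D>-><A> p we get {p, q, w}; from <D>->λ we get {λ}. So FIRST(<D>) = {λ, p, q, w}.
FOLLOW(<S>) includes $ since <S> is the start symbol.
FOLLOW(<S>): in <A>-><S> <L>, <S> is followed by <L> with FIRST {λ, p, q, w}; in <A>-><S> <L>, the suffix after <S> is nullable, so FOLLOW(<S>) ⊇ FOLLOW(<A>) = {$, p, q, w}; in <A>-><S>, the suffix after <S> is empty, so FOLLOW(<S>) ⊇ FOLLOW(<A>) = {$, p, q, w}; in <L>-><A> <S>, the suffix after <S> is empty, so FOLLOW(<S>) ⊇ FOLLOW(<L>) = {$, p, q, w}. Thus FOLLOW(<S>) = {$, p, q, w}.
FOLLOW(<D>): in <S>-><L> <D> <D> q (occurrence 1), <D> is followed by <D> q with FIRST {p, q, w}; in <S>-><L> <D> <D> q (occurrence 2), <D> is followed by q with FIRST {q}; in <S>-><D> <A>, <D> is followed by <A> with FIRST {λ, p, q, w}; in <S>-><D> <A>, the suffix after <D> is nullable, so FOLLOW(<D>) ⊇ FOLLOW(<S>) = {$, p, q, w}. Thus FOLLOW(<D>) = {$, p, q, w}.
FOLLOW(<A>): in <S>-><D> <A>, the suffix after <A> is empty, so FOLLOW(<A>) ⊇ FOLLOW(<S>) = {$, p, q, w}; in <L>-><A> <S>, <A> is followed by <S> with FIRST {λ, p, q, w}; in <L>-><A> <S>, the suffix after <A> is nullable, so FOLLOW(<A>) ⊇ FOLLOW(<L>) = {$, p, q, w}; in <D>-><A> p, <A> is followed by p with FIRST {p}. Thus FOLLOW(<A>) = {$, p, q, w}.
FOLLOW(<L>): in <S>-><L> <D> <D> q, <L> is followed by <D> <D> q with FIRST {p, q, w}; in <A>-><S> <L>, the suffix after <L> is empty, so FOLLOW(<L>) ⊇ FOLLOW(<A>) = {$, p, q, w}; in <A>-><L> w, <L> is followed by w with FIRST {w}. Thus FOLLOW(<L>) = {$, p, q, w}.

{$, p, q, w}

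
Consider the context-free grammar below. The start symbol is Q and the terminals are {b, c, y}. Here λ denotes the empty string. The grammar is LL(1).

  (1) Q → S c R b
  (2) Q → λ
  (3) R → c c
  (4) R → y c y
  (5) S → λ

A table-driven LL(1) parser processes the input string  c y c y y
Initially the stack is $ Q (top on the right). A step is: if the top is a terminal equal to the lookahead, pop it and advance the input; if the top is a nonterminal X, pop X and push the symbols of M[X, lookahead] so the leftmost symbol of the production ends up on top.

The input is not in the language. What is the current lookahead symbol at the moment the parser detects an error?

y

step 1: stack=$ Q  input=c y c y y $  — expand Q → S c R b
step 2: stack=$ b R c S  input=c y c y y $  — expand S → λ
step 3: stack=$ b R c  input=c y c y y $  — match c
step 4: stack=$ b R  input=y c y y $  — expand R → y c y
step 5: stack=$ b y c y  input=y c y y $  — match y
step 6: stack=$ b y c  input=c y y $  — match c
step 7: stack=$ b y  input=y y $  — match y
step 8: stack=$ b  input=y $  — error: top is terminal b but lookahead is y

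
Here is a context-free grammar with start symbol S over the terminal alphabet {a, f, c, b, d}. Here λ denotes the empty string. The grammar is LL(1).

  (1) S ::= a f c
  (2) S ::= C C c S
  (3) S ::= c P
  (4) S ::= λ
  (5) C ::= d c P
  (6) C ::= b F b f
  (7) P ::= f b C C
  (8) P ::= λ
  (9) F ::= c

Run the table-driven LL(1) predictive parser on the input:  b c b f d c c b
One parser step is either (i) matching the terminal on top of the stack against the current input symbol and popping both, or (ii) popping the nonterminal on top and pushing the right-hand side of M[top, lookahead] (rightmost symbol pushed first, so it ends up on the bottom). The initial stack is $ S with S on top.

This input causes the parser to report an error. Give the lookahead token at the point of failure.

step 1: stack=$ S  input=b c b f d c c b $  — expand S ::= C C c S
step 2: stack=$ S c C C  input=b c b f d c c b $  — expand C ::= b F b f
step 3: stack=$ S c C f b F b  input=b c b f d c c b $  — match b
step 4: stack=$ S c C f b F  input=c b f d c c b $  — expand F ::= c
step 5: stack=$ S c C f b c  input=c b f d c c b $  — match c
step 6: stack=$ S c C f b  input=b f d c c b $  — match b
step 7: stack=$ S c C f  input=f d c c b $  — match f
step 8: stack=$ S c C  input=d c c b $  — expand C ::= d c P
step 9: stack=$ S c P c d  input=d c c b $  — match d
step 10: stack=$ S c P c  input=c c b $  — match c
step 11: stack=$ S c P  input=c b $  — expand P ::= λ
step 12: stack=$ S c  input=c b $  — match c
step 13: stack=$ S  input=b $  — expand S ::= C C c S
step 14: stack=$ S c C C  input=b $  — expand C ::= b F b f
step 15: stack=$ S c C f b F b  input=b $  — match b
step 16: stack=$ S c C f b F  input=$  — error: M[F, $] is empty

$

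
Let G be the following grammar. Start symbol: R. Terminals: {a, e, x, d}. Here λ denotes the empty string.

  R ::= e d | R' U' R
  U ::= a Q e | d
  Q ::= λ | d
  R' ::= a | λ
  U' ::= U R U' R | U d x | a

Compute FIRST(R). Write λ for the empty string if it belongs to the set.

{a, d, e}

FIRST(U) = {a, d}
FIRST(Q) = {λ, d}
FIRST(R') = {λ, a}
FIRST(U') = {a, d}  (via U R U' R, U d x)
FIRST(R) = {a, d, e}  (via R' U' R)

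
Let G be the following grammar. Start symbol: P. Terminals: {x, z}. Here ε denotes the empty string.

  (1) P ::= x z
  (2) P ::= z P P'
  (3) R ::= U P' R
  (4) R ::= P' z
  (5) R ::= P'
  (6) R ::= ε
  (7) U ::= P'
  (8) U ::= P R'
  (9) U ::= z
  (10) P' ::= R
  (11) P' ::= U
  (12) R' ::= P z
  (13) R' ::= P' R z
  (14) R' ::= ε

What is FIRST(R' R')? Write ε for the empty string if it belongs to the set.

{ε, x, z}

FIRST(P) = {x, z}
FIRST(R) = {ε, x, z}  (via U P' R, P' z, P')
FIRST(U) = {ε, x, z}  (via P', P R')
FIRST(P') = {ε, x, z}  (via R, U)
FIRST(R') = {ε, x, z}  (via P z, P' R z)
FIRST(R' R'): take FIRST of each symbol in turn, carrying on past any symbol whose FIRST contains ε; result {ε, x, z}.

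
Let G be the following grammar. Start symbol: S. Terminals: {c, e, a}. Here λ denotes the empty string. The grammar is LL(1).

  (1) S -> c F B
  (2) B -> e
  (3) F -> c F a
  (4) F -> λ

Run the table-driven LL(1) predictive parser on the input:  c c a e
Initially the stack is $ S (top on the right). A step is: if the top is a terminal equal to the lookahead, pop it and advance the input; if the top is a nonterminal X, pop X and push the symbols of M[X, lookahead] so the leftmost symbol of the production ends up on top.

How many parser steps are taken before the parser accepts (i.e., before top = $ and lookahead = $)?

8

step 1: stack=$ S  input=c c a e $  — expand S -> c F B
step 2: stack=$ B F c  input=c c a e $  — match c
step 3: stack=$ B F  input=c a e $  — expand F -> c F a
step 4: stack=$ B a F c  input=c a e $  — match c
step 5: stack=$ B a F  input=a e $  — expand F -> λ
step 6: stack=$ B a  input=a e $  — match a
step 7: stack=$ B  input=e $  — expand B -> e
step 8: stack=$ e  input=e $  — match e
Accept reached after 8 steps.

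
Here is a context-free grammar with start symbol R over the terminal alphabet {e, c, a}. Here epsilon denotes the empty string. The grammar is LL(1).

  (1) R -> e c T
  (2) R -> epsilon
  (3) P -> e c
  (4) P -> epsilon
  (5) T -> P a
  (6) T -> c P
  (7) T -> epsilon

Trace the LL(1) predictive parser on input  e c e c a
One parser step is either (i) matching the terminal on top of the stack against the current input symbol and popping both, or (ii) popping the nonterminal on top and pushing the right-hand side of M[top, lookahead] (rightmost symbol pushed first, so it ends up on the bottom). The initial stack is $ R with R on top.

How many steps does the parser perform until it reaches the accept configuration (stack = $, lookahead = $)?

8

     Stack    Input        Action
  1  $ R      e c e c a $  expand R -> e c T
  2  $ T c e  e c e c a $  match e
  3  $ T c    c e c a $    match c
  4  $ T      e c a $      expand T -> P a
  5  $ a P    e c a $      expand P -> e c
  6  $ a c e  e c a $      match e
  7  $ a c    c a $        match c
  8  $ a      a $          match a
Accept reached after 8 steps.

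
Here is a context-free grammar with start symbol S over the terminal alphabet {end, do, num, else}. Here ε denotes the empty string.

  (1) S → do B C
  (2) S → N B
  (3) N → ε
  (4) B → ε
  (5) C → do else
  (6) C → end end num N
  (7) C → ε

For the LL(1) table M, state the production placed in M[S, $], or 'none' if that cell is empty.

FIRST(N): from N→ε we get {ε}. So FIRST(N) = {ε}.
FIRST(B): from B→ε we get {ε}. So FIRST(B) = {ε}.
FIRST(C): from C→do else we get {do}; from C→end end num N we get {end}; from C→ε we get {ε}. So FIRST(C) = {ε, do, end}.
FIRST(S): from S→do B C we get {do}; from S→N B we get {ε}. So FIRST(S) = {ε, do}.
FOLLOW(S) includes $ since S is the start symbol.
FOLLOW(S): S appears on no right-hand side. Thus FOLLOW(S) = {$}.
For S → do B C: FIRST(do B C) = {do}, so it goes in M[S, t] for t ∈ {do}.
For S → N B: FIRST(N B) = {ε}, so it goes in M[S, t] for t ∈ {}; since ε ∈ FIRST, also for every t ∈ FOLLOW(S) = {$}.

S → N B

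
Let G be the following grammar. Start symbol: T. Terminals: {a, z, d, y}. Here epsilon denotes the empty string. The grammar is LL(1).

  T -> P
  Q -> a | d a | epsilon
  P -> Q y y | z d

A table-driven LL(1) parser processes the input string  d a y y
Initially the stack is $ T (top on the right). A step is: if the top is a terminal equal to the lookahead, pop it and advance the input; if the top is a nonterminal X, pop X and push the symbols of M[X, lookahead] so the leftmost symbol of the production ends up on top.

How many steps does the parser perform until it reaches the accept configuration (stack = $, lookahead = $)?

7

step 1: stack=$ T  input=d a y y $  — expand T -> P
step 2: stack=$ P  input=d a y y $  — expand P -> Q y y
step 3: stack=$ y y Q  input=d a y y $  — expand Q -> d a
step 4: stack=$ y y a d  input=d a y y $  — match d
step 5: stack=$ y y a  input=a y y $  — match a
step 6: stack=$ y y  input=y y $  — match y
step 7: stack=$ y  input=y $  — match y
Accept reached after 7 steps.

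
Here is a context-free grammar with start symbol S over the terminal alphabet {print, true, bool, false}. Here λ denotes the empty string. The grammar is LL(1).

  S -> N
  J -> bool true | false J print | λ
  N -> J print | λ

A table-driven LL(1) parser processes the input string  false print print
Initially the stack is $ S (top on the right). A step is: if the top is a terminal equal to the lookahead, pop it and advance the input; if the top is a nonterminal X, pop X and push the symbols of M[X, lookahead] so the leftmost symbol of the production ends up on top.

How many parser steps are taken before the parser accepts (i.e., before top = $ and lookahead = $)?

7

     Stack                  Input                Action
  1  $ S                    false print print $  expand S -> N
  2  $ N                    false print print $  expand N -> J print
  3  $ print J              false print print $  expand J -> false J print
  4  $ print print J false  false print print $  match false
  5  $ print print J        print print $        expand J -> λ
  6  $ print print          print print $        match print
  7  $ print                print $              match print
Accept reached after 7 steps.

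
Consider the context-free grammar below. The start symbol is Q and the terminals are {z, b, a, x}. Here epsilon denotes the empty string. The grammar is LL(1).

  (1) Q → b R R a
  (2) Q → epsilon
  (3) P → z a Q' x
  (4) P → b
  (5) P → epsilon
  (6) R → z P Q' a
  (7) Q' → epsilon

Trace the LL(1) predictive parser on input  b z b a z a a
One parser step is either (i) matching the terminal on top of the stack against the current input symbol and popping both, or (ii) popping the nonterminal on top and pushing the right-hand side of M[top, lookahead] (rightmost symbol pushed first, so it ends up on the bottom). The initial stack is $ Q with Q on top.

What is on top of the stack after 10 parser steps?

P

step 1: stack=$ Q  input=b z b a z a a $  — expand Q → b R R a
step 2: stack=$ a R R b  input=b z b a z a a $  — match b
step 3: stack=$ a R R  input=z b a z a a $  — expand R → z P Q' a
step 4: stack=$ a R a Q' P z  input=z b a z a a $  — match z
step 5: stack=$ a R a Q' P  input=b a z a a $  — expand P → b
step 6: stack=$ a R a Q' b  input=b a z a a $  — match b
step 7: stack=$ a R a Q'  input=a z a a $  — expand Q' → epsilon
step 8: stack=$ a R a  input=a z a a $  — match a
step 9: stack=$ a R  input=z a a $  — expand R → z P Q' a
step 10: stack=$ a a Q' P z  input=z a a $  — match z
Stack after step 10: $ a a Q' P (top = P).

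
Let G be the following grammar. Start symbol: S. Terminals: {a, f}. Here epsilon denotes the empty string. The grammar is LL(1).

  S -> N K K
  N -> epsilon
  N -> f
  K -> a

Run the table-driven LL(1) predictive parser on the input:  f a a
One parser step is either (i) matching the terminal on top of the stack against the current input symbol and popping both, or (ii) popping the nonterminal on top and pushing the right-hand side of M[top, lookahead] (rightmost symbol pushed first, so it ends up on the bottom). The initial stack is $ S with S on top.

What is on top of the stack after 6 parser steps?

a

     Stack    Input    Action
  1  $ S      f a a $  expand S -> N K K
  2  $ K K N  f a a $  expand N -> f
  3  $ K K f  f a a $  match f
  4  $ K K    a a $    expand K -> a
  5  $ K a    a a $    match a
  6  $ K      a $      expand K -> a
Stack after step 6: $ a (top = a).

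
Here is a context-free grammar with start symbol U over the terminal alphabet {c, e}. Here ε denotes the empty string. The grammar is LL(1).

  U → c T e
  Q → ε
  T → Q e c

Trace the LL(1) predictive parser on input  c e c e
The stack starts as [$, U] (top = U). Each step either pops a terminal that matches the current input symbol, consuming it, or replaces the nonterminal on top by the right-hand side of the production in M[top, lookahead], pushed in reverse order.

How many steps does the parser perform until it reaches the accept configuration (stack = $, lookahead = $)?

step 1: stack=$ U  input=c e c e $  — expand U → c T e
step 2: stack=$ e T c  input=c e c e $  — match c
step 3: stack=$ e T  input=e c e $  — expand T → Q e c
step 4: stack=$ e c e Q  input=e c e $  — expand Q → ε
step 5: stack=$ e c e  input=e c e $  — match e
step 6: stack=$ e c  input=c e $  — match c
step 7: stack=$ e  input=e $  — match e
Accept reached after 7 steps.

7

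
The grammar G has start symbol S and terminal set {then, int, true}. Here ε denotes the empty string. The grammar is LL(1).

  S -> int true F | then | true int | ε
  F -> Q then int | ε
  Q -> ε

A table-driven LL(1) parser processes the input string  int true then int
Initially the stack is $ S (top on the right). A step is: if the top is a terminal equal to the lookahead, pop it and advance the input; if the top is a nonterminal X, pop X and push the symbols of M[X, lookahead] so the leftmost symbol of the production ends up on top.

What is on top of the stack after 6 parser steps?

int

     Stack         Input                Action
  1  $ S           int true then int $  expand S -> int true F
  2  $ F true int  int true then int $  match int
  3  $ F true      true then int $      match true
  4  $ F           then int $           expand F -> Q then int
  5  $ int then Q  then int $           expand Q -> ε
  6  $ int then    then int $           match then
Stack after step 6: $ int (top = int).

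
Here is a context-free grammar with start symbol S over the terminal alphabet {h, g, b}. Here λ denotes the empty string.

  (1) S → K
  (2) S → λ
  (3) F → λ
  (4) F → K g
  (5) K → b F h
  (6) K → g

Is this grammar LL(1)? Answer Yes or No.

Yes

FIRST(S) = {λ, b, g}
FIRST(F) = {λ, b, g}
FIRST(K) = {b, g}
FOLLOW(S) = {$}
FOLLOW(F) = {h}
FOLLOW(K) = {$, g}
Each cell of M receives at most one production.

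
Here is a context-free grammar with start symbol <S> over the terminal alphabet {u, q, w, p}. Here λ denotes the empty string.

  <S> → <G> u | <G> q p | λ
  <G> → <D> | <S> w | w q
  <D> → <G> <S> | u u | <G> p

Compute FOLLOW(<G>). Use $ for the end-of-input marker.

FIRST(<S>): from <S>→<G> u we get {u, w}; from <S>→<G> q p we get {u, w}; from <S>→λ we get {λ}. So FIRST(<S>) = {λ, u, w}.
FIRST(<G>): from <G>→<D> we get {u, w}; from <G>→<S> w we get {u, w}; from <G>→w q we get {w}. So FIRST(<G>) = {u, w}.
FIRST(<D>): from <D>→<G> <S> we get {u, w}; from <D>→u u we get {u}; from <D>→<G> p we get {u, w}. So FIRST(<D>) = {u, w}.
FOLLOW(<S>) includes $ since <S> is the start symbol.
FOLLOW(<S>): in <G>→<S> w, <S> is followed by w with FIRST {w}; in <D>→<G> <S>, the suffix after <S> is empty, so FOLLOW(<S>) ⊇ FOLLOW(<D>) = {p, q, u, w}. Thus FOLLOW(<S>) = {$, p, q, u, w}.
FOLLOW(<G>): in <S>→<G> u, <G> is followed by u with FIRST {u}; in <S>→<G> q p, <G> is followed by q p with FIRST {q}; in <D>→<G> <S>, <G> is followed by <S> with FIRST {λ, u, w}; in <D>→<G> <S>, the suffix after <G> is nullable, so FOLLOW(<G>) ⊇ FOLLOW(<D>) = {p, q, u, w}; in <D>→<G> p, <G> is followed by p with FIRST {p}. Thus FOLLOW(<G>) = {p, q, u, w}.
FOLLOW(<D>): in <G>→<D>, the suffix after <D> is empty, so FOLLOW(<D>) ⊇ FOLLOW(<G>) = {p, q, u, w}. Thus FOLLOW(<D>) = {p, q, u, w}.

{p, q, u, w}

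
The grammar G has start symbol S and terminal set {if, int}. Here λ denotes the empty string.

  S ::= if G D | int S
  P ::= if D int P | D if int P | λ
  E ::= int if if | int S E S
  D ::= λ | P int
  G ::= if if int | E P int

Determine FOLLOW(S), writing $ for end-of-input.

FIRST(S) = {if, int}
FIRST(E) = {int}
FIRST(G) = {if, int}  (via E P int)
FIRST(P) = {λ, if, int}  (via D if int P)
FIRST(D) = {λ, if, int}  (via P int)
FOLLOW(S) includes $ since S is the start symbol.
FOLLOW(P): in P::=if D int P, the suffix after P is empty (adds nothing new); in P::=D if int P, the suffix after P is empty (adds nothing new); in D::=P int, P is followed by int with FIRST {int}; in G::=E P int, P is followed by int with FIRST {int}. Thus FOLLOW(P) = {int}.
FOLLOW(E): in E::=int S E S, E is followed by S with FIRST {if, int}; in G::=E P int, E is followed by P int with FIRST {if, int}. Thus FOLLOW(E) = {if, int}.
FOLLOW(S): in S::=int S, the suffix after S is empty (adds nothing new); in E::=int S E S (occurrence 1), S is followed by E S with FIRST {int}; in E::=int S E S (occurrence 2), the suffix after S is empty, so FOLLOW(S) ⊇ FOLLOW(E) = {if, int}. Thus FOLLOW(S) = {$, if, int}.
FOLLOW(D): in S::=if G D, the suffix after D is empty, so FOLLOW(D) ⊇ FOLLOW(S) = {$, if, int}; in P::=if D int P, D is followed by int P with FIRST {int}; in P::=D if int P, D is followed by if int P with FIRST {if}. Thus FOLLOW(D) = {$, if, int}.
FOLLOW(G): in S::=if G D, G is followed by D with FIRST {λ, if, int}; in S::=if G D, the suffix after G is nullable, so FOLLOW(G) ⊇ FOLLOW(S) = {$, if, int}. Thus FOLLOW(G) = {$, if, int}.

{$, if, int}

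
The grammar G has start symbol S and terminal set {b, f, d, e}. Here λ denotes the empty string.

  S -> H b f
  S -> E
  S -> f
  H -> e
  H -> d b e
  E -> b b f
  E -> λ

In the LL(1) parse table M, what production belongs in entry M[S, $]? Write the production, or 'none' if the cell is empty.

S -> E

FIRST(H) = {d, e}
FIRST(E) = {λ, b}
FIRST(S) = {λ, b, d, e, f}  (via H b f, E)
FOLLOW(S) includes $ since S is the start symbol.
FOLLOW(S): S appears on no right-hand side. Thus FOLLOW(S) = {$}.
For S -> H b f: FIRST(H b f) = {d, e}, so it goes in M[S, t] for t ∈ {d, e}.
For S -> E: FIRST(E) = {λ, b}, so it goes in M[S, t] for t ∈ {b}; since λ ∈ FIRST, also for every t ∈ FOLLOW(S) = {$}.
For S -> f: FIRST(f) = {f}, so it goes in M[S, t] for t ∈ {f}.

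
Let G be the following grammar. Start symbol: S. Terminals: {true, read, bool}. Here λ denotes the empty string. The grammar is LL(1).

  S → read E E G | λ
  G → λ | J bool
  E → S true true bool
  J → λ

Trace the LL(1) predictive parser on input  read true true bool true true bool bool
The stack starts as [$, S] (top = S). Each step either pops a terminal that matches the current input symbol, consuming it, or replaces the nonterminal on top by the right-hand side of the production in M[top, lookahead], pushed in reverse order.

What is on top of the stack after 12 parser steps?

      Stack                   Input                                      Action
   1  $ S                     read true true bool true true bool bool $  expand S → read E E G
   2  $ G E E read            read true true bool true true bool bool $  match read
   3  $ G E E                 true true bool true true bool bool $       expand E → S true true bool
   4  $ G E bool true true S  true true bool true true bool bool $       expand S → λ
   5  $ G E bool true true    true true bool true true bool bool $       match true
   6  $ G E bool true         true bool true true bool bool $            match true
   7  $ G E bool              bool true true bool bool $                 match bool
   8  $ G E                   true true bool bool $                      expand E → S true true bool
   9  $ G bool true true S    true true bool bool $                      expand S → λ
  10  $ G bool true true      true true bool bool $                      match true
  11  $ G bool true           true bool bool $                           match true
  12  $ G bool                bool bool $                                match bool
Stack after step 12: $ G (top = G).

G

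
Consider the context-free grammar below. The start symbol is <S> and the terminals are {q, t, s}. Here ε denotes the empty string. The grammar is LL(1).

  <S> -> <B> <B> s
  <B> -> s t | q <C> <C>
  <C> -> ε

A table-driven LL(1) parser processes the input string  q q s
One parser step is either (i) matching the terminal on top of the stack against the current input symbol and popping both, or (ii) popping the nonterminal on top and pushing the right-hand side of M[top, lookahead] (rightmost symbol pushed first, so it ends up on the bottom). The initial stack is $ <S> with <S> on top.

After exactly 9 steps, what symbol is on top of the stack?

s

     Stack              Input    Action
  1  $ <S>              q q s $  expand <S> -> <B> <B> s
  2  $ s <B> <B>        q q s $  expand <B> -> q <C> <C>
  3  $ s <B> <C> <C> q  q q s $  match q
  4  $ s <B> <C> <C>    q s $    expand <C> -> ε
  5  $ s <B> <C>        q s $    expand <C> -> ε
  6  $ s <B>            q s $    expand <B> -> q <C> <C>
  7  $ s <C> <C> q      q s $    match q
  8  $ s <C> <C>        s $      expand <C> -> ε
  9  $ s <C>            s $      expand <C> -> ε
Stack after step 9: $ s (top = s).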